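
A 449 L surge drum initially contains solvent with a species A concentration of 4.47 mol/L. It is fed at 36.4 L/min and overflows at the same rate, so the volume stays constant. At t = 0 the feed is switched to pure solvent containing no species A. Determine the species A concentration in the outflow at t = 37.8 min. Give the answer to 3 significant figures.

Transient balance on the dissolved component: V dC/dt = Q(C_in − C).
So dC/dt = (C_in − C)/τ with τ = V/Q = 449/36.4 = 12.335 min.
C approaches C_in exponentially: C(t) = C_in + (C₀ − C_in) e^(−t/τ).
C(37.8) = 0 + (4.47 − 0)·e^(−37.8/12.335) = 0 + (4.4700)·0.046681 = 0.20867 mol/L.

0.209 mol/L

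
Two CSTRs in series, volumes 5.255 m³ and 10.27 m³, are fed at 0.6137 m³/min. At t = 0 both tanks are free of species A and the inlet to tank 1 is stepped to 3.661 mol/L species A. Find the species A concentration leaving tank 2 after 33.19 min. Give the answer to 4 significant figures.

Species balance on tank i: dCᵢ/dt = (Cᵢ₋₁ − Cᵢ)/τᵢ with τᵢ = Vᵢ/Q.
τ₁ = 5.255/0.6137 = 8.56282 min; τ₂ = 10.27/0.6137 = 16.7346 min.
Solving the cascade with C₁(0)=C₂(0)=0 gives C₂(t) = C_in[1 − (τ₁ e^(−t/τ₁) − τ₂ e^(−t/τ₂))/(τ₁ − τ₂)].
At t = 33.19: e^(−t/τ₁) = 0.0207323, e^(−t/τ₂) = 0.137612.
C₂ = 3.661·[1 − (8.56282·0.0207323 − 16.7346·0.137612)/(-8.17175)] = 3.661·0.739916 = 2.70883 mol/L.

2.709 mol/L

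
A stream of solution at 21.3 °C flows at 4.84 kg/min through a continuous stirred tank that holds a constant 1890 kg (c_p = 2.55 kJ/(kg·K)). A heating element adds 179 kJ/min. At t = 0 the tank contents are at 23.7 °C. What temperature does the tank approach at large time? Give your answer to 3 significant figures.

35.8 °C

Energy balance: M c_p dT/dt = ṁ c_p (T_in − T) + 179.
At steady state dT/dt = 0 ⇒ T_ss = T_in + Q̇/(ṁ c_p) = 21.3 + 179/(4.84·2.55) = 35.803 °C.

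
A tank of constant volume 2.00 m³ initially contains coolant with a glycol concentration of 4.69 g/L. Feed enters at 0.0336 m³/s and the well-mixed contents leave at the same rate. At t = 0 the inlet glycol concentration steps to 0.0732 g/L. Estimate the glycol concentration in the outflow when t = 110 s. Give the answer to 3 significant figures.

0.801 g/L

Accumulation = in − out for the solute gives V dC/dt = Q(C_in − C).
Rewrite as dC/dt + C/τ = C_in/τ, τ = V/Q = 59.524 s.
This is linear first-order; C(t) = C_in + (C₀ − C_in) e^(−t/τ).
C(110) = 0.0732 + (4.69 − 0.0732)·e^(−110/59.524) = 0.0732 + (4.6168)·0.15755 = 0.80059 g/L.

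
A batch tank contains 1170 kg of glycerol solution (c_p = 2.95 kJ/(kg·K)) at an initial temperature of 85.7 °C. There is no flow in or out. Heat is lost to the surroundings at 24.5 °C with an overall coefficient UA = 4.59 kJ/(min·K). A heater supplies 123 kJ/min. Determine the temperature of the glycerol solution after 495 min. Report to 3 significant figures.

M c_p dT/dt = −UA(T − T_amb) + Q̇.
dT/dt = (T_ss − T)/τ with T_ss = T_amb + Q̇/UA = 24.5 + 123/4.59 = 51.297 °C, τ = M c_p/UA = 1170·2.95/4.59 = 751.96 min.
Solution: T(t) = T_ss + (T₀ − T_ss) e^(−t/τ).
T(495) = 51.297 + (34.403)·0.51774 = 69.109 °C.

69.1 °C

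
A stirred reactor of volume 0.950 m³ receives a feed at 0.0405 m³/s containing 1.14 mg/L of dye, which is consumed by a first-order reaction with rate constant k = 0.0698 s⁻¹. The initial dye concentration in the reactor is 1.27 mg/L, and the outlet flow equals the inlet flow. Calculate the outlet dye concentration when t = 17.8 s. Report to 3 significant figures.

0.545 mg/L

Accumulation = in − out − consumed: V dC/dt = Q C_in − Q C − k V C.
This is linear with rate a = Q/V + k = 0.11243 s⁻¹.
C_ss = Q C_in/(Q + kV) = 0.43226 mg/L; C(t) = C_ss + (C₀ − C_ss) e^(−a t).
C(17.8) = 0.43226 + (0.83774)·e^(−0.11243·17.8) = 0.43226 + (0.83774)·0.13516 = 0.54549 mg/L.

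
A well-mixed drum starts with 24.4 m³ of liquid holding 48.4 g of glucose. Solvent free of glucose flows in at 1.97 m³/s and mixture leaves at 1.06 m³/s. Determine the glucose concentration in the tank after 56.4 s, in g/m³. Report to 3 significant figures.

Let m(t) be the amount of glucose. Volume: V(t) = V₀ + (Q_in − Q_out) t = 24.4 + 0.91000 t; V(56.4) = 75.724 m³.
Species balance (pure solvent in): dm/dt = −Q_out · m/V(t).
Separate: dm/m = −Q_out dt/V(t) ⇒ ln(m/m₀) = −(Q_out/(Q_in−Q_out)) ln(V/V₀).
m = m₀ (V₀/V)^(Q_out/(Q_in−Q_out)) = 48.4 × (24.4/75.724)^(1.1648) = 12.940 g.
C = m/V = 12.940/75.724 = 0.17088 g/m³.

0.171 g/m³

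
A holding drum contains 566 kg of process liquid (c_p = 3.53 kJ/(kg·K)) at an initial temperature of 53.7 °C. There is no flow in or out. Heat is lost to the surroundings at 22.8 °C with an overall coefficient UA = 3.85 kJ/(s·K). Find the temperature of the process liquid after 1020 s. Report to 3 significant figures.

Lumped-capacitance energy balance: M c_p dT/dt = UA(T_amb − T).
dT/dt = (T_ss − T)/τ with T_ss = T_amb = 22.800 °C, τ = M c_p/UA = 566·3.53/3.85 = 518.96 s.
This is linear first-order; T(t) = T_ss + (T₀ − T_ss) e^(−t/τ).
T(1020) = 22.800 + (30.900)·0.14009 = 27.129 °C.

27.1 °C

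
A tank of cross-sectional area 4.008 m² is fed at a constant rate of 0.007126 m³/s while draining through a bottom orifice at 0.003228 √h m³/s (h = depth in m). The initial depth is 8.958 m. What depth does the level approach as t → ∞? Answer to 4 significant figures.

Accumulation of liquid (constant cross-section A): A dh/dt = Q_in − 0.003228 √h. At steady state dh/dt = 0:
Q_in = 0.003228 √h_ss ⇒ √h_ss = 0.007126/0.003228 = 2.20756.
h_ss = 2.20756² = 4.87332 m. (Since h₀ = 8.958 m > h_ss, the level will fall toward this value.)

4.873 m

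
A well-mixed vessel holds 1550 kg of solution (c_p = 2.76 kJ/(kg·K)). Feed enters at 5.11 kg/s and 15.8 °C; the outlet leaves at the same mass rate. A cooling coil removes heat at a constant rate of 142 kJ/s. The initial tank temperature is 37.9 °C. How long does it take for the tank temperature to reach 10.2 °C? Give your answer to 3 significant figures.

M c_p dT/dt = ṁ c_p (T_in − T) − Q̇.
τ = M/ṁ = 303.33 s; T_ss = T_in − Q̇/(ṁ c_p) = 5.7316 °C.
T(t) = T_ss + (T₀ − T_ss) e^(−t/τ). Set T = 10.2:
e^(−t/τ) = (10.2 − 5.7316)/(37.9 − 5.7316) = 0.13891
t = −303.33 · ln(0.13891) = 598.76 s.

599 s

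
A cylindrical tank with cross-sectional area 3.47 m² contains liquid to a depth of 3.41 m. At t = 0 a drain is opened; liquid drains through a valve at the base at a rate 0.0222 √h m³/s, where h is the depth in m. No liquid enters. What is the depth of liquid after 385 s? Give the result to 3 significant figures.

0.378 m

With no inflow, A dh/dt = −0.0222 √h.
∫ h^(−1/2) dh = −(0.0222/A) ∫ dt, giving 2√h = 2√h₀ − (0.0222/A) t.
√h = √3.41 − 0.0222·385/(2·3.47) = 1.8466 − 1.2316 = 0.61506.
h = 0.61506² = 0.37830 m.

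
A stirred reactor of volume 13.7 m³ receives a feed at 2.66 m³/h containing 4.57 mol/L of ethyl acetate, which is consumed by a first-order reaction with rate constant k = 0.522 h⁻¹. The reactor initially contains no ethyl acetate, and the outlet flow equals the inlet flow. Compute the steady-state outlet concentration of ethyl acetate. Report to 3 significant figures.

1.24 mol/L

V dC/dt = Q(C_in − C) − k V C.
At steady state: 0 = Q C_in − (Q + kV) C_ss, so C_ss = Q C_in/(Q + kV).
C_ss = 2.66·4.57/(2.66 + 0.522·13.7) = 12.156/9.8114 = 1.2390 mol/L.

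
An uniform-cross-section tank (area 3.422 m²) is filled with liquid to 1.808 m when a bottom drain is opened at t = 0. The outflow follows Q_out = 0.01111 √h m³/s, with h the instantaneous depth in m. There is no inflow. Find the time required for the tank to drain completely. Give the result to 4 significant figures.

Unsteady balance on liquid volume: A dh/dt = −0.01111 √h.
Separate and integrate: 2(√h − √h₀) = −(0.01111/A) t.
Set h = 0: 2√h₀ = (0.01111/A) t_empty ⇒ t_empty = 2A√h₀/0.01111.
t_empty = 2·3.422·√1.808/0.01111 = 6.84400·1.34462/0.01111 = 828.314 s.

828.3 s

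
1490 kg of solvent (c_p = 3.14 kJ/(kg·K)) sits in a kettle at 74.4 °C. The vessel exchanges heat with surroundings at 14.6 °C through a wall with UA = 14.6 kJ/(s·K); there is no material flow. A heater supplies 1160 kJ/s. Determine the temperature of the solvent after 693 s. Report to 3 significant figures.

M c_p dT/dt = −UA(T − T_amb) + Q̇.
dT/dt = (T_ss − T)/τ with T_ss = T_amb + Q̇/UA = 14.6 + 1160/14.6 = 94.052 °C, τ = M c_p/UA = 1490·3.14/14.6 = 320.45 s.
This is linear first-order; T(t) = T_ss + (T₀ − T_ss) e^(−t/τ).
T(693) = 94.052 + (-19.652)·0.11503 = 91.791 °C.

91.8 °C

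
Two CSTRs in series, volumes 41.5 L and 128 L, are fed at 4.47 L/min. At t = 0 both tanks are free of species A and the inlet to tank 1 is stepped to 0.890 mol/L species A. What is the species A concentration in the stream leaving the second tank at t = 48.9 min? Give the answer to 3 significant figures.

Species balance on tank i: dCᵢ/dt = (Cᵢ₋₁ − Cᵢ)/τᵢ with τᵢ = Vᵢ/Q.
τ₁ = 41.5/4.47 = 9.2841 min; τ₂ = 128/4.47 = 28.635 min.
Solving the cascade with C₁(0)=C₂(0)=0 gives C₂(t) = C_in[1 − (τ₁ e^(−t/τ₁) − τ₂ e^(−t/τ₂))/(τ₁ − τ₂)].
At t = 48.9: e^(−t/τ₁) = 0.0051588, e^(−t/τ₂) = 0.18129.
C₂ = 0.890·[1 − (9.2841·0.0051588 − 28.635·0.18129)/(-19.351)] = 0.890·0.73421 = 0.65345 mol/L.

0.653 mol/L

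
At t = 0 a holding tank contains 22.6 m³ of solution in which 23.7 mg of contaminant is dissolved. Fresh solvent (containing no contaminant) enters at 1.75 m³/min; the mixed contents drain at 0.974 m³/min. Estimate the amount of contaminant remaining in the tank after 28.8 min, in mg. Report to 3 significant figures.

10.0 mg

Total volume: dV/dt = Q_in − Q_out = 0.77600 m³/min, so V(t) = 22.6 + 0.77600 t and V(28.8) = 44.949 m³.
Species balance (pure solvent in): dm/dt = −Q_out · m/V(t).
dm/m = −Q_out dt/(V₀ + 0.77600 t); integrating gives ln(m/m₀) = −(Q_out/(Q_in−Q_out)) ln(V/V₀).
m = m₀ (V₀/V)^(Q_out/(Q_in−Q_out)) = 23.7 × (22.6/44.949)^(1.2552) = 9.9988 mg.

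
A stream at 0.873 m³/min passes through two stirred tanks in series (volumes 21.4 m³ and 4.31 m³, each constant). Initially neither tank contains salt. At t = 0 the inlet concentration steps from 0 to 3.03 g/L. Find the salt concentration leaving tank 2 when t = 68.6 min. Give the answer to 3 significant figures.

Time constants: τᵢ = Vᵢ/Q for each well-mixed tank.
τ₁ = 21.4/0.873 = 24.513 min; τ₂ = 4.31/0.873 = 4.9370 min.
Tank 1: C₁ = C_in(1 − e^(−t/τ₁)). Tank 2 (τ₁ ≠ τ₂): C₂ = C_in[1 − (τ₁ e^(−t/τ₁) − τ₂ e^(−t/τ₂))/(τ₁ − τ₂)].
At t = 68.6: e^(−t/τ₁) = 0.060902, e^(−t/τ₂) = 9.2351e-07.
C₂ = 3.03·[1 − (24.513·0.060902 − 4.9370·9.2351e-07)/(19.576)] = 3.03·0.92374 = 2.7989 g/L.

2.80 g/L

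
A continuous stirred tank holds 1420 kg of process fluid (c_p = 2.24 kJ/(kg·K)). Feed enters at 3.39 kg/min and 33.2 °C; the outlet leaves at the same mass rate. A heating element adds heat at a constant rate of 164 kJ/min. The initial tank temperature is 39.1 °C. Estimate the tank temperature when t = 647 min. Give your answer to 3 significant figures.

M c_p dT/dt = ṁ c_p (T_in − T) + Q̇.
τ = M/ṁ = 418.88 min; T_ss = T_in + Q̇/(ṁ c_p) = 33.2 + 164/(3.39·2.24) = 54.797 °C.
This is linear first-order; T(t) = T_ss + (T₀ − T_ss) e^(−t/τ).
T(647) = 54.797 + (-15.697)·e^(−647/418.88) = 54.797 + (-15.697)·0.21340 = 51.447 °C.

51.4 °C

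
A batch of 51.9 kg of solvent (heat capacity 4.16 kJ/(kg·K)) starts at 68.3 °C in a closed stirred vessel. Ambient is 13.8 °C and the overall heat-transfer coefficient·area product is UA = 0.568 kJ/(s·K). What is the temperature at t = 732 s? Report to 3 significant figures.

21.7 °C

M c_p dT/dt = −UA(T − T_amb).
dT/dt = (T_ss − T)/τ with T_ss = T_amb = 13.800 °C, τ = M c_p/UA = 51.9·4.16/0.568 = 380.11 s.
Integrating: T(t) = T_ss + (T₀ − T_ss) e^(−t/τ).
T(732) = 13.800 + (54.500)·0.14577 = 21.744 °C.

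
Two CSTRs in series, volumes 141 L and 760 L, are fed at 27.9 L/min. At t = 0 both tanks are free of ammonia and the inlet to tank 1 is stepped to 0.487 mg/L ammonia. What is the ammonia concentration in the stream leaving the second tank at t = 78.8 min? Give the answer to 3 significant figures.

0.454 mg/L

Time constants: τᵢ = Vᵢ/Q for each well-mixed tank.
τ₁ = 141/27.9 = 5.0538 min; τ₂ = 760/27.9 = 27.240 min.
Solving the cascade with C₁(0)=C₂(0)=0 gives C₂(t) = C_in[1 − (τ₁ e^(−t/τ₁) − τ₂ e^(−t/τ₂))/(τ₁ − τ₂)].
At t = 78.8: e^(−t/τ₁) = 1.6917e-07, e^(−t/τ₂) = 0.055421.
C₂ = 0.487·[1 − (5.0538·1.6917e-07 − 27.240·0.055421)/(-22.186)] = 0.487·0.93195 = 0.45386 mg/L.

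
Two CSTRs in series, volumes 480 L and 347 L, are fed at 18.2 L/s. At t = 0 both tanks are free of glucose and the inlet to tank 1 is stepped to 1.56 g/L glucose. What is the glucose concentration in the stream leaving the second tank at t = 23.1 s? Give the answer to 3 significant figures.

Time constants: τᵢ = Vᵢ/Q for each well-mixed tank.
τ₁ = 480/18.2 = 26.374 s; τ₂ = 347/18.2 = 19.066 s.
Tank 1: C₁ = C_in(1 − e^(−t/τ₁)). Tank 2 (τ₁ ≠ τ₂): C₂ = C_in[1 − (τ₁ e^(−t/τ₁) − τ₂ e^(−t/τ₂))/(τ₁ − τ₂)].
At t = 23.1: e^(−t/τ₁) = 0.41650, e^(−t/τ₂) = 0.29773.
C₂ = 1.56·[1 − (26.374·0.41650 − 19.066·0.29773)/(7.3077)] = 1.56·0.27362 = 0.42685 g/L.

0.427 g/L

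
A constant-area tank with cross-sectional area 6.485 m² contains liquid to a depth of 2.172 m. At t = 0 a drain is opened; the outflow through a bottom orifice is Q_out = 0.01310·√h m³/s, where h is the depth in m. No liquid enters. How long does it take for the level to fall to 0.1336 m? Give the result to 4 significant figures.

1097 s

Unsteady balance on liquid volume: A dh/dt = −0.01310 √h.
This is separable: 2 d(√h)/dt = −0.01310/A, so √h = √h₀ − (0.01310/(2A)) t.
t = 2A(√h₀ − √h)/0.01310 = 2·6.485·(√2.172 − √0.1336)/0.01310
  = 12.9700 × (1.47377 − 0.365513) / 0.01310 = 1097.26 s.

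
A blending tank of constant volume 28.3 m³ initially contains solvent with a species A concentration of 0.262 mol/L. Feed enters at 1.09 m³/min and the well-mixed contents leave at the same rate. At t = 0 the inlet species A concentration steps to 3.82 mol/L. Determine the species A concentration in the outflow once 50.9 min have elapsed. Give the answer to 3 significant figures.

Transient balance on the dissolved component: V dC/dt = Q(C_in − C).
Time constant τ = V/Q = 28.3/1.09 = 25.963 min.
This is linear first-order; C(t) = C_in + (C₀ − C_in) e^(−t/τ).
C(50.9) = 3.82 + (0.262 − 3.82)·e^(−50.9/25.963) = 3.82 + (-3.5580)·0.14079 = 3.3191 mol/L.

3.32 mol/L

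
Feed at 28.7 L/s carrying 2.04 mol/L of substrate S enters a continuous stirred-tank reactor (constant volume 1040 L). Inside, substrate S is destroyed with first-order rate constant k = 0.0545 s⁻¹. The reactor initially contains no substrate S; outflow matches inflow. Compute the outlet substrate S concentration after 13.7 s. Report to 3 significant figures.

Accumulation = in − out − consumed: V dC/dt = Q C_in − Q C − k V C.
This is linear with rate a = Q/V + k = 0.082096 s⁻¹.
C_ss = Q C_in/(Q + kV) = 0.68573 mol/L; C(t) = C_ss + (C₀ − C_ss) e^(−a t).
C(13.7) = 0.68573 + (-0.68573)·e^(−0.082096·13.7) = 0.68573 + (-0.68573)·0.32474 = 0.46305 mol/L.

0.463 mol/L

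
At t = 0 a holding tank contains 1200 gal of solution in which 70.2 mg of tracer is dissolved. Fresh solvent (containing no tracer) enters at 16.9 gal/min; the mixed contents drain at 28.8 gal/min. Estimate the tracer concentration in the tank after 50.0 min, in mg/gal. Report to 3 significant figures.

Let m(t) be the amount of tracer. Volume: V(t) = V₀ + (Q_in − Q_out) t = 1200 − 11.900 t; V(50.0) = 605.00 gal.
Solute balance: dm/dt = 0 − Q_out C = −Q_out m/V(t).
dm/m = −Q_out dt/(V₀ − 11.900 t); integrating gives ln(m/m₀) = −(Q_out/(Q_in−Q_out)) ln(V/V₀).
m = m₀ (V₀/V)^(Q_out/(Q_in−Q_out)) = 70.2 × (1200/605.00)^(-2.4202) = 13.382 mg.
C = m/V = 13.382/605.00 = 0.022119 mg/gal.

0.0221 mg/gal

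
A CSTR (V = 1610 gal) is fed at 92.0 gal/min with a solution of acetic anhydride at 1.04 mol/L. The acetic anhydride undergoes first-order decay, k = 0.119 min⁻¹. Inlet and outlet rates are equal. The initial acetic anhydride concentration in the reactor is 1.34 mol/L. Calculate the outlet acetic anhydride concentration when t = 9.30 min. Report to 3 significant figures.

V dC/dt = Q(C_in − C) − k V C.
dC/dt = (Q/V) C_in − (Q/V + k) C; effective rate a = Q/V + k = 0.057143 + 0.119 = 0.17614 min⁻¹.
C_ss = Q C_in/(Q + kV) = 0.33739 mol/L; C(t) = C_ss + (C₀ − C_ss) e^(−a t).
C(9.30) = 0.33739 + (1.0026)·e^(−0.17614·9.30) = 0.33739 + (1.0026)·0.19434 = 0.53224 mol/L.

0.532 mol/L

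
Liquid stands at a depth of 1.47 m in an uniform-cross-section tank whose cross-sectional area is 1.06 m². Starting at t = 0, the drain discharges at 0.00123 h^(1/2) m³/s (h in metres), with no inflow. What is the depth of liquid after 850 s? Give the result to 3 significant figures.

A dh/dt = −Q_out = −0.00123 √h.
Separate and integrate: 2(√h − √h₀) = −(0.00123/A) t.
√h = √1.47 − 0.00123·850/(2·1.06) = 1.2124 − 0.49316 = 0.71928.
h = 0.71928² = 0.51736 m.

0.517 m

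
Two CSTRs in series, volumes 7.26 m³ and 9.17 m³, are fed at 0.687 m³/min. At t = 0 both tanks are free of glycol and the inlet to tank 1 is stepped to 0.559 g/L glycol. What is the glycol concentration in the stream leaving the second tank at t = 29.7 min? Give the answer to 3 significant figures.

Time constants: τᵢ = Vᵢ/Q for each well-mixed tank.
τ₁ = 7.26/0.687 = 10.568 min; τ₂ = 9.17/0.687 = 13.348 min.
Tank 1: C₁ = C_in(1 − e^(−t/τ₁)). Tank 2 (τ₁ ≠ τ₂): C₂ = C_in[1 − (τ₁ e^(−t/τ₁) − τ₂ e^(−t/τ₂))/(τ₁ − τ₂)].
At t = 29.7: e^(−t/τ₁) = 0.060178, e^(−t/τ₂) = 0.10806.
C₂ = 0.559·[1 − (10.568·0.060178 − 13.348·0.10806)/(-2.7802)] = 0.559·0.70994 = 0.39686 g/L.

0.397 g/L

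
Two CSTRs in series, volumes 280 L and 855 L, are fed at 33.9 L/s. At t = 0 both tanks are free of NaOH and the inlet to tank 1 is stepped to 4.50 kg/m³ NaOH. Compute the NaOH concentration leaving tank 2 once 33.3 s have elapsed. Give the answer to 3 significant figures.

Each tank obeys Vᵢ dCᵢ/dt = Q(Cᵢ₋₁ − Cᵢ), so τᵢ = Vᵢ/Q.
τ₁ = 280/33.9 = 8.2596 s; τ₂ = 855/33.9 = 25.221 s.
Solving the cascade with C₁(0)=C₂(0)=0 gives C₂(t) = C_in[1 − (τ₁ e^(−t/τ₁) − τ₂ e^(−t/τ₂))/(τ₁ − τ₂)].
At t = 33.3: e^(−t/τ₁) = 0.017745, e^(−t/τ₂) = 0.26705.
C₂ = 4.50·[1 − (8.2596·0.017745 − 25.221·0.26705)/(-16.962)] = 4.50·0.61155 = 2.7520 kg/m³.

2.75 kg/m³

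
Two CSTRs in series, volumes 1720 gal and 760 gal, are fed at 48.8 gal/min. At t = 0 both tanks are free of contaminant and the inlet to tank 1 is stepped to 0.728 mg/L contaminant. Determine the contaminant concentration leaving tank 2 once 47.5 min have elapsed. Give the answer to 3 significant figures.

Time constants: τᵢ = Vᵢ/Q for each well-mixed tank.
τ₁ = 1720/48.8 = 35.246 min; τ₂ = 760/48.8 = 15.574 min.
Tank 1: C₁ = C_in(1 − e^(−t/τ₁)). Tank 2 (τ₁ ≠ τ₂): C₂ = C_in[1 − (τ₁ e^(−t/τ₁) − τ₂ e^(−t/τ₂))/(τ₁ − τ₂)].
At t = 47.5: e^(−t/τ₁) = 0.25984, e^(−t/τ₂) = 0.047359.
C₂ = 0.728·[1 − (35.246·0.25984 − 15.574·0.047359)/(19.672)] = 0.728·0.57194 = 0.41637 mg/L.

0.416 mg/L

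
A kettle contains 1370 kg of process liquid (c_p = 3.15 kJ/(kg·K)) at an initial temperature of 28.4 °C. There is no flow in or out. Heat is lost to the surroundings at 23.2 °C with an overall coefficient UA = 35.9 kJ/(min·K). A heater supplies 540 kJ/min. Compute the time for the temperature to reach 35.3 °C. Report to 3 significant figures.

145 min

Lumped-capacitance energy balance: M c_p dT/dt = UA(T_amb − T) + Q̇.
τ = M c_p/UA = 120.21 min; T_ss = T_amb + Q̇/UA = 23.2 + 540/35.9 = 38.242 °C.
T(t) = T_ss + (T₀ − T_ss)e^(−t/τ); set T = 35.3:
t = −τ ln[(T − T_ss)/(T₀ − T_ss)] = −120.21 · ln(0.29891) = 145.17 min.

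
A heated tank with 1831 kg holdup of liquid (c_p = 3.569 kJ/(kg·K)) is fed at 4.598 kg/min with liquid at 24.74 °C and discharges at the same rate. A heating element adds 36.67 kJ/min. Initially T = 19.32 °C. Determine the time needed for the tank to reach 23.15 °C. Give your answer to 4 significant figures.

Energy balance: M c_p dT/dt = ṁ c_p (T_in − T) + 36.67.
τ = M/ṁ = 398.217 min; T_ss = T_in + Q̇/(ṁ c_p) = 26.9746 °C.
T(t) = T_ss + (T₀ − T_ss) e^(−t/τ). Set T = 23.15:
e^(−t/τ) = (23.15 − 26.9746)/(19.32 − 26.9746) = 0.499646
t = −398.217 · ln(0.499646) = 276.305 min.

276.3 min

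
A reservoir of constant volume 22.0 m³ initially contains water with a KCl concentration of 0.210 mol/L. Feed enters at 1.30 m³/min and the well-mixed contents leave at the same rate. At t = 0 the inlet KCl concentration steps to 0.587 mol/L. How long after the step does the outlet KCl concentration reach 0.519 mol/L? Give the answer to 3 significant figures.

29.0 min

Mass balance on the solute (V constant): V dC/dt = Q(C_in − C), so τ = V/Q = 16.923 min.
C(t) = C_in + (C₀ − C_in) e^(−t/τ). Set C = 0.519 and solve for t:
e^(−t/τ) = (C − C_in)/(C₀ − C_in) = (0.519 − 0.587)/(0.210 − 0.587) = 0.18037
t = −τ ln(…) = 16.923 × 1.7127 = 28.985 min.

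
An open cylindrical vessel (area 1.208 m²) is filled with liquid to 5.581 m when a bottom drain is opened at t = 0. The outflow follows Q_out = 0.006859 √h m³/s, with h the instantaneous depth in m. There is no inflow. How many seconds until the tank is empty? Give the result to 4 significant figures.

With no inflow, A dh/dt = −0.006859 √h.
This is separable: 2 d(√h)/dt = −0.006859/A, so √h = √h₀ − (0.006859/(2A)) t.
Tank is empty when √h = 0: t_empty = 2A√h₀/0.006859.
t_empty = 2·1.208·√5.581/0.006859 = 2.41600·2.36241/0.006859 = 832.132 s.

832.1 s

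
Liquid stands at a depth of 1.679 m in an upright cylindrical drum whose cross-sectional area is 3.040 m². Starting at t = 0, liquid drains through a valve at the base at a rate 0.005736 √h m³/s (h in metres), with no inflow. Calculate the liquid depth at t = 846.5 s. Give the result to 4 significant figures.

Volume balance on the tank: A dh/dt = −0.005736 √h.
This is separable: 2 d(√h)/dt = −0.005736/A, so √h = √h₀ − (0.005736/(2A)) t.
√h = √1.679 − 0.005736·846.5/(2·3.040) = 1.29576 − 0.798606 = 0.497156.
h = 0.497156² = 0.247164 m.

0.2472 m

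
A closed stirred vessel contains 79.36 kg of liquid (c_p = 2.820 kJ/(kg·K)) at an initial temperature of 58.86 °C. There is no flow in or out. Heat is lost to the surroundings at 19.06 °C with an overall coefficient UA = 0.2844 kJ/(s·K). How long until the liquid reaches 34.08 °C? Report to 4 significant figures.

M c_p dT/dt = −UA(T − T_amb).
τ = M c_p/UA = 786.903 s; T_ss = T_amb = 19.0600 °C.
T(t) = T_ss + (T₀ − T_ss)e^(−t/τ); set T = 34.08:
t = −τ ln[(T − T_ss)/(T₀ − T_ss)] = −786.903 · ln(0.377387) = 766.825 s.

766.8 s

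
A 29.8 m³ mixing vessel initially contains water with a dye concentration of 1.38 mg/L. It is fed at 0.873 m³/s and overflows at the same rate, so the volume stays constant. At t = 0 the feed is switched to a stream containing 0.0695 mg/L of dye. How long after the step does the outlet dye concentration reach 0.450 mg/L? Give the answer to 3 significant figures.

42.2 s

Unsteady species balance (constant V, well mixed): V dC/dt = Q(C_in − C), so τ = V/Q = 34.135 s.
C(t) = C_in + (C₀ − C_in) e^(−t/τ). Set C = 0.450 and solve for t:
e^(−t/τ) = (C − C_in)/(C₀ − C_in) = (0.450 − 0.0695)/(1.38 − 0.0695) = 0.29035
t = −τ ln(…) = 34.135 × 1.2367 = 42.214 s.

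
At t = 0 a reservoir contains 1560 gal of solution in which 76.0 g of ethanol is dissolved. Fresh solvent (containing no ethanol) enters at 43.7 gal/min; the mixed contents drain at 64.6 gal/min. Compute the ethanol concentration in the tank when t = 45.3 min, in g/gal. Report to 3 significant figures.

Let m(t) be the amount of ethanol. Volume: V(t) = V₀ + (Q_in − Q_out) t = 1560 − 20.900 t; V(45.3) = 613.23 gal.
Solute balance: dm/dt = 0 − Q_out C = −Q_out m/V(t).
dm/m = −Q_out dt/(V₀ − 20.900 t); integrating gives ln(m/m₀) = −(Q_out/(Q_in−Q_out)) ln(V/V₀).
m = m₀ (V₀/V)^(Q_out/(Q_in−Q_out)) = 76.0 × (1560/613.23)^(-3.0909) = 4.2408 g.
C = m/V = 4.2408/613.23 = 0.0069155 g/gal.

0.00692 g/gal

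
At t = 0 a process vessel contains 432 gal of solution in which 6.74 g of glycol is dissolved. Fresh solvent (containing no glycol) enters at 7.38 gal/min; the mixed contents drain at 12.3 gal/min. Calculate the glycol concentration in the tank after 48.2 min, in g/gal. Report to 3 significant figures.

Total volume: dV/dt = Q_in − Q_out = -4.9200 gal/min, so V(t) = 432 − 4.9200 t and V(48.2) = 194.86 gal.
No glycol enters, so dm/dt = −Q_out · (m/V).
Separate: dm/m = −Q_out dt/V(t) ⇒ ln(m/m₀) = −(Q_out/(Q_in−Q_out)) ln(V/V₀).
m = m₀ (V₀/V)^(Q_out/(Q_in−Q_out)) = 6.74 × (432/194.86)^(-2.5000) = 0.92095 g.
C = m/V = 0.92095/194.86 = 0.0047263 g/gal.

0.00473 g/gal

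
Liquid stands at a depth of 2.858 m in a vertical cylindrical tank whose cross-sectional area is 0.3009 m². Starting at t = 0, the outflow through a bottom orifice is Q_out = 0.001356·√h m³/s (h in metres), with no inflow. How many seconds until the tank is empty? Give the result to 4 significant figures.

With no inflow, A dh/dt = −0.001356 √h.
Separate and integrate: 2(√h − √h₀) = −(0.001356/A) t.
Tank is empty when √h = 0: t_empty = 2A√h₀/0.001356.
t_empty = 2·0.3009·√2.858/0.001356 = 0.601800·1.69056/0.001356 = 750.280 s.

750.3 s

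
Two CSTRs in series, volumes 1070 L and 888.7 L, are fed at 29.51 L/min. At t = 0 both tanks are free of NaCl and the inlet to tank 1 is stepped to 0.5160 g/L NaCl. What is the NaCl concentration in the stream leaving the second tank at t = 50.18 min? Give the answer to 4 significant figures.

Each tank obeys Vᵢ dCᵢ/dt = Q(Cᵢ₋₁ − Cᵢ), so τᵢ = Vᵢ/Q.
τ₁ = 1070/29.51 = 36.2589 min; τ₂ = 888.7/29.51 = 30.1152 min.
Tank 1: C₁ = C_in(1 − e^(−t/τ₁)). Tank 2 (τ₁ ≠ τ₂): C₂ = C_in[1 − (τ₁ e^(−t/τ₁) − τ₂ e^(−t/τ₂))/(τ₁ − τ₂)].
At t = 50.18: e^(−t/τ₁) = 0.250590, e^(−t/τ₂) = 0.188951.
C₂ = 0.5160·[1 − (36.2589·0.250590 − 30.1152·0.188951)/(6.14368)] = 0.5160·0.447266 = 0.230789 g/L.

0.2308 g/L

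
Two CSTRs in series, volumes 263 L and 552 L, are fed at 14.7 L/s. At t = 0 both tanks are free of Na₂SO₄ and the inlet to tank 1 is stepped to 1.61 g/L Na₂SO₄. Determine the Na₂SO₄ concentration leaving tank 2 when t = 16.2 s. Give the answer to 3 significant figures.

Each tank obeys Vᵢ dCᵢ/dt = Q(Cᵢ₋₁ − Cᵢ), so τᵢ = Vᵢ/Q.
τ₁ = 263/14.7 = 17.891 s; τ₂ = 552/14.7 = 37.551 s.
Tank 1: C₁ = C_in(1 − e^(−t/τ₁)). Tank 2 (τ₁ ≠ τ₂): C₂ = C_in[1 − (τ₁ e^(−t/τ₁) − τ₂ e^(−t/τ₂))/(τ₁ − τ₂)].
At t = 16.2: e^(−t/τ₁) = 0.40435, e^(−t/τ₂) = 0.64959.
C₂ = 1.61·[1 − (17.891·0.40435 − 37.551·0.64959)/(-19.660)] = 1.61·0.12723 = 0.20484 g/L.

0.205 g/L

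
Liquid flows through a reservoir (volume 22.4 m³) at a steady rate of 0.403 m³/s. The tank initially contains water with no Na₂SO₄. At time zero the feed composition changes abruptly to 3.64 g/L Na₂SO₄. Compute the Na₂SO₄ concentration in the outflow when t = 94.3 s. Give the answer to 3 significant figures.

Transient balance on the dissolved component: V dC/dt = Q(C_in − C).
Rewrite as dC/dt + C/τ = C_in/τ, τ = V/Q = 55.583 s.
C approaches C_in exponentially: C(t) = C_in + (C₀ − C_in) e^(−t/τ).
C(94.3) = 3.64 + (0 − 3.64)·e^(−94.3/55.583) = 3.64 + (-3.6400)·0.18331 = 2.9727 g/L.

2.97 g/L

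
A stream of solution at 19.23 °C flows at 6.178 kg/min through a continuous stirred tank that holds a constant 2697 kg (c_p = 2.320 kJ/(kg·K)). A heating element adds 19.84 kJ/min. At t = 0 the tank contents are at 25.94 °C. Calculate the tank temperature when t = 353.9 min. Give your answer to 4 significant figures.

M c_p dT/dt = ṁ c_p (T_in − T) + Q̇.
Rearrange: dT/dt = (T_ss − T)/τ with τ = M/ṁ = 436.549 min and T_ss = T_in + Q̇/(ṁ c_p) = 20.6142 °C.
T approaches T_ss exponentially: T(t) = T_ss + (T₀ − T_ss) e^(−t/τ).
T(353.9) = 20.6142 + (5.32578)·e^(−353.9/436.549) = 20.6142 + (5.32578)·0.444557 = 22.9818 °C.

22.98 °C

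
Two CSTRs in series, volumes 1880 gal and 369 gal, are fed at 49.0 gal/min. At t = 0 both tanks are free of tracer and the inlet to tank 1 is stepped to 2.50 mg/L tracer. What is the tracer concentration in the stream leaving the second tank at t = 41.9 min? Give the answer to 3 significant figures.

Time constants: τᵢ = Vᵢ/Q for each well-mixed tank.
τ₁ = 1880/49.0 = 38.367 min; τ₂ = 369/49.0 = 7.5306 min.
Tank 1: C₁ = C_in(1 − e^(−t/τ₁)). Tank 2 (τ₁ ≠ τ₂): C₂ = C_in[1 − (τ₁ e^(−t/τ₁) − τ₂ e^(−t/τ₂))/(τ₁ − τ₂)].
At t = 41.9: e^(−t/τ₁) = 0.33552, e^(−t/τ₂) = 0.0038336.
C₂ = 2.50·[1 − (38.367·0.33552 − 7.5306·0.0038336)/(30.837)] = 2.50·0.58348 = 1.4587 mg/L.

1.46 mg/L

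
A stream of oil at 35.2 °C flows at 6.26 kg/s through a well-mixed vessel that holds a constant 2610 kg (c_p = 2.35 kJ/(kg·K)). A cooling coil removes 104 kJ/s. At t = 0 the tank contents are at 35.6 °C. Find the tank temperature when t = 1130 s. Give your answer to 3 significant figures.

M c_p dT/dt = ṁ c_p (T_in − T) − Q̇.
Rearrange: dT/dt = (T_ss − T)/τ with τ = M/ṁ = 416.93 s and T_ss = T_in − Q̇/(ṁ c_p) = 28.130 °C.
This is linear first-order; T(t) = T_ss + (T₀ − T_ss) e^(−t/τ).
T(1130) = 28.130 + (7.4695)·e^(−1130/416.93) = 28.130 + (7.4695)·0.066519 = 28.627 °C.

28.6 °C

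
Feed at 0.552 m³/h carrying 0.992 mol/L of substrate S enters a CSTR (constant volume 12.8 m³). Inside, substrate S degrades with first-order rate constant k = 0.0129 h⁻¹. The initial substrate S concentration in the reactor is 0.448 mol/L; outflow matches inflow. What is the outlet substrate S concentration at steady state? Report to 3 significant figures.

0.764 mol/L

Species balance: V dC/dt = Q C_in − Q C − k V C.
Steady state (dC/dt = 0): C_ss = Q C_in/(Q + kV) = C_in/(1 + kV/Q).
C_ss = 0.552·0.992/(0.552 + 0.0129·12.8) = 0.54758/0.71712 = 0.76359 mol/L.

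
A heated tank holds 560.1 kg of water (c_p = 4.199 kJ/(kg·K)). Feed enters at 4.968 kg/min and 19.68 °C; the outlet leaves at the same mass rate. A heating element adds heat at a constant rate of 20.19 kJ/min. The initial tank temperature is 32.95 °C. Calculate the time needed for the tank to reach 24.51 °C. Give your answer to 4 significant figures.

M c_p dT/dt = ṁ c_p (T_in − T) + Q̇.
τ = M/ṁ = 112.742 min; T_ss = T_in + Q̇/(ṁ c_p) = 20.6479 °C.
T(t) = T_ss + (T₀ − T_ss) e^(−t/τ). Set T = 24.51:
e^(−t/τ) = (24.51 − 20.6479)/(32.95 − 20.6479) = 0.313941
t = −112.742 · ln(0.313941) = 130.617 min.

130.6 min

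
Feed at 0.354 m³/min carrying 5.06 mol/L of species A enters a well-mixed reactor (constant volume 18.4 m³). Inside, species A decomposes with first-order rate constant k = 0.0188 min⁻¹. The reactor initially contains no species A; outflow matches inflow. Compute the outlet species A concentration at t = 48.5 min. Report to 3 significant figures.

Species balance: V dC/dt = Q C_in − Q C − k V C.
dC/dt = (Q/V) C_in − (Q/V + k) C; effective rate a = Q/V + k = 0.019239 + 0.0188 = 0.038039 min⁻¹.
C_ss = Q C_in/(Q + kV) = 2.5592 mol/L; C(t) = C_ss + (C₀ − C_ss) e^(−a t).
C(48.5) = 2.5592 + (-2.5592)·e^(−0.038039·48.5) = 2.5592 + (-2.5592)·0.15804 = 2.1547 mol/L.

2.15 mol/L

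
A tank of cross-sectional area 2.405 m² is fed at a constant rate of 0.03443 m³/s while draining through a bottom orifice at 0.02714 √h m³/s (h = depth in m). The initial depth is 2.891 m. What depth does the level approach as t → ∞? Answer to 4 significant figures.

1.609 m

A dh/dt = Q_in − 0.02714 √h. Steady state requires inflow = outflow:
Q_in = 0.02714 √h_ss ⇒ √h_ss = 0.03443/0.02714 = 1.26861.
h_ss = 1.26861² = 1.60936 m. (Since h₀ = 2.891 m > h_ss, the level will fall toward this value.)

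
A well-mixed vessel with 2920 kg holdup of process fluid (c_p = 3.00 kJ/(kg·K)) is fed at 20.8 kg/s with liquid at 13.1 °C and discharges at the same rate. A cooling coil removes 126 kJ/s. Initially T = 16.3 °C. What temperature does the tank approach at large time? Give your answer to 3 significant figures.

11.1 °C

M c_p dT/dt = ṁ c_p (T_in − T) − Q̇.
At steady state dT/dt = 0 ⇒ T_ss = T_in − Q̇/(ṁ c_p) = 13.1 − 126/(20.8·3.00) = 11.081 °C.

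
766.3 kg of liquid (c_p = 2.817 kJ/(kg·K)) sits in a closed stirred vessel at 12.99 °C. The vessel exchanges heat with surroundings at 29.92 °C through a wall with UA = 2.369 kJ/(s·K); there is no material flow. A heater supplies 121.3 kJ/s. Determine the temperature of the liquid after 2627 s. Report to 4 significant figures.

77.31 °C

First-law balance (no shaft work): M c_p dT/dt = −UA(T − T_amb) + Q̇.
dT/dt = (T_ss − T)/τ with T_ss = T_amb + Q̇/UA = 29.92 + 121.3/2.369 = 81.1230 °C, τ = M c_p/UA = 766.3·2.817/2.369 = 911.214 s.
T approaches T_ss exponentially: T(t) = T_ss + (T₀ − T_ss) e^(−t/τ).
T(2627) = 81.1230 + (-68.1330)·0.0559685 = 77.3097 °C.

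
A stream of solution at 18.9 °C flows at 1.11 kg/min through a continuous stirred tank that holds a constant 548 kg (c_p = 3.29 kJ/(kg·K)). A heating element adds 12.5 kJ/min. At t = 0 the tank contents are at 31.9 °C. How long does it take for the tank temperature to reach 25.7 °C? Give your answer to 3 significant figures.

Unsteady energy balance on the tank contents: M c_p dT/dt = ṁ c_p (T_in − T) + 12.5.
τ = M/ṁ = 493.69 min; T_ss = T_in + Q̇/(ṁ c_p) = 22.323 °C.
T(t) = T_ss + (T₀ − T_ss) e^(−t/τ). Set T = 25.7:
e^(−t/τ) = (25.7 − 22.323)/(31.9 − 22.323) = 0.35262
t = −493.69 · ln(0.35262) = 514.60 min.

515 min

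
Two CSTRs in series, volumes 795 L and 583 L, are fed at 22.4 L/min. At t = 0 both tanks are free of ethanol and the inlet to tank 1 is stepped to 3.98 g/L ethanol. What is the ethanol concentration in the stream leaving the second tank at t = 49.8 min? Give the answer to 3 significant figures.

1.93 g/L

Species balance on tank i: dCᵢ/dt = (Cᵢ₋₁ − Cᵢ)/τᵢ with τᵢ = Vᵢ/Q.
τ₁ = 795/22.4 = 35.491 min; τ₂ = 583/22.4 = 26.027 min.
Tank 1: C₁ = C_in(1 − e^(−t/τ₁)). Tank 2 (τ₁ ≠ τ₂): C₂ = C_in[1 − (τ₁ e^(−t/τ₁) − τ₂ e^(−t/τ₂))/(τ₁ − τ₂)].
At t = 49.8: e^(−t/τ₁) = 0.24582, e^(−t/τ₂) = 0.14758.
C₂ = 3.98·[1 − (35.491·0.24582 − 26.027·0.14758)/(9.4643)] = 3.98·0.48402 = 1.9264 g/L.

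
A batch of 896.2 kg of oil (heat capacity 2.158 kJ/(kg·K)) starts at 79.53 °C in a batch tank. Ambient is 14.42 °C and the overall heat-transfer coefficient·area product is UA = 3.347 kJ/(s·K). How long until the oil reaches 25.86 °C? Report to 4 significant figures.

First-law balance (no shaft work): M c_p dT/dt = −UA(T − T_amb).
τ = M c_p/UA = 577.831 s; T_ss = T_amb = 14.4200 °C.
T(t) = T_ss + (T₀ − T_ss)e^(−t/τ); set T = 25.86:
t = −τ ln[(T − T_ss)/(T₀ − T_ss)] = −577.831 · ln(0.175703) = 1004.83 s.

1005 s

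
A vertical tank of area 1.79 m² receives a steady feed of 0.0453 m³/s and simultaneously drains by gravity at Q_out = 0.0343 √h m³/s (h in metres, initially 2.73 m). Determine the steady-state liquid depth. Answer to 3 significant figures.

1.74 m

A dh/dt = Q_in − 0.0343 √h. Steady state requires inflow = outflow:
Q_in = 0.0343 √h_ss ⇒ √h_ss = 0.0453/0.0343 = 1.3207.
h_ss = 1.3207² = 1.7442 m. (Since h₀ = 2.73 m > h_ss, the level will fall toward this value.)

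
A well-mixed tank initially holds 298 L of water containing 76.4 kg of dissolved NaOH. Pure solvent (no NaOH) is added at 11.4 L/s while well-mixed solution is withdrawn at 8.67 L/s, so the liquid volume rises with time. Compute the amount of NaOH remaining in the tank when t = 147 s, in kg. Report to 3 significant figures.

Total volume: dV/dt = Q_in − Q_out = 2.7300 L/s, so V(t) = 298 + 2.7300 t and V(147) = 699.31 L.
No NaOH enters, so dm/dt = −Q_out · (m/V).
Separate: dm/m = −Q_out dt/V(t) ⇒ ln(m/m₀) = −(Q_out/(Q_in−Q_out)) ln(V/V₀).
m = m₀ (V₀/V)^(Q_out/(Q_in−Q_out)) = 76.4 × (298/699.31)^(3.1758) = 5.0886 kg.

5.09 kg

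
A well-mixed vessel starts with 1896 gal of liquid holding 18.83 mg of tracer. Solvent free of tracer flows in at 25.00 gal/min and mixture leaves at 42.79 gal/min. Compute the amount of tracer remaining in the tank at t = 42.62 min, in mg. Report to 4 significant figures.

5.513 mg

Total volume: dV/dt = Q_in − Q_out = -17.7900 gal/min, so V(t) = 1896 − 17.7900 t and V(42.62) = 1137.79 gal.
Species balance (pure solvent in): dm/dt = −Q_out · m/V(t).
Separate: dm/m = −Q_out dt/V(t) ⇒ ln(m/m₀) = −(Q_out/(Q_in−Q_out)) ln(V/V₀).
m = m₀ (V₀/V)^(Q_out/(Q_in−Q_out)) = 18.83 × (1896/1137.79)^(-2.40528) = 5.51335 mg.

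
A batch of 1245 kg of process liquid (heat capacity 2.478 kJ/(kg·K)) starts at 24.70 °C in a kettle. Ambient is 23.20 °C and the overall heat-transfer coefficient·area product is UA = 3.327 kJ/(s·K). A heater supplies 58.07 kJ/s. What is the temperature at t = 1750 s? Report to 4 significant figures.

Heat balance on the well-mixed liquid: M c_p dT/dt = −UA(T − T_amb) + Q̇.
dT/dt = (T_ss − T)/τ with T_ss = T_amb + Q̇/UA = 23.20 + 58.07/3.327 = 40.6542 °C, τ = M c_p/UA = 1245·2.478/3.327 = 927.295 s.
Integrating: T(t) = T_ss + (T₀ − T_ss) e^(−t/τ).
T(1750) = 40.6542 + (-15.9542)·0.151494 = 38.2372 °C.

38.24 °C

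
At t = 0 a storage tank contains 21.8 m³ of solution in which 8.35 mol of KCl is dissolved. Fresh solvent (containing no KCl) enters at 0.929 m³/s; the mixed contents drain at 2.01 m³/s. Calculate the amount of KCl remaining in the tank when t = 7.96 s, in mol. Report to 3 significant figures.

Let m(t) be the amount of KCl. Volume: V(t) = V₀ + (Q_in − Q_out) t = 21.8 − 1.0810 t; V(7.96) = 13.195 m³.
No KCl enters, so dm/dt = −Q_out · (m/V).
dm/m = −Q_out dt/(V₀ − 1.0810 t); integrating gives ln(m/m₀) = −(Q_out/(Q_in−Q_out)) ln(V/V₀).
m = m₀ (V₀/V)^(Q_out/(Q_in−Q_out)) = 8.35 × (21.8/13.195)^(-1.8594) = 3.2830 mol.

3.28 mol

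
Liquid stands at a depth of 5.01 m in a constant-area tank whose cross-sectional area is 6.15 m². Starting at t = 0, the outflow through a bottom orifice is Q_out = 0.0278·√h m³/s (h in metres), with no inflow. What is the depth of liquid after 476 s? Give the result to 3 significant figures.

With no inflow, A dh/dt = −0.0278 √h.
Separate and integrate: 2(√h − √h₀) = −(0.0278/A) t.
√h = √5.01 − 0.0278·476/(2·6.15) = 2.2383 − 1.0758 = 1.1625.
h = 1.1625² = 1.3513 m.

1.35 m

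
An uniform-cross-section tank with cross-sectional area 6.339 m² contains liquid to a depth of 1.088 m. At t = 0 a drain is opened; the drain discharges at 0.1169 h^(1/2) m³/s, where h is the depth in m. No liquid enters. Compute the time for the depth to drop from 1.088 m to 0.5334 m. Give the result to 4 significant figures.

With no inflow, A dh/dt = −0.1169 √h.
Separate and integrate: 2(√h − √h₀) = −(0.1169/A) t.
t = 2A(√h₀ − √h)/0.1169 = 2·6.339·(√1.088 − √0.5334)/0.1169
  = 12.6780 × (1.04307 − 0.730342) / 0.1169 = 33.9161 s.

33.92 s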